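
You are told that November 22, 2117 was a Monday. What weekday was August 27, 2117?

Count forward from the earlier date (August 27, 2117) to the later (November 22, 2117):
August 2117: 31 − 27 = 4 days remain.
Then September (30), October (31): 30 + 31 = 61 days.
November 1–22, 2117: 22 days.
Total: 4 + 61 + 22 = 87 days.
87 mod 7 = 3, so 3 days before Monday is Friday.

Friday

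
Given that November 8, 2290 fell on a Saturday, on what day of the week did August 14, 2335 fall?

From November 8, 2290 to November 8, 2334: 44 years, of which 10 contain a Feb 29 — 34×365 + 10×366 = 16070 days.
(2300 is not a leap year (divisible by 100 but not 400).)
November 2334: 30 − 8 = 22 days remain.
Then December (31), January (31), February 2335 (28), March (31), April (30), May (31), June (30), July (31): 31 + 31 + 28 + 31 + 30 + 31 + 30 + 31 = 243 days.
August 1–14, 2335: 14 days.
Residual: 279 days.
Total: 16349 days.
16349 mod 7 = 4, so 4 days after Saturday is Wednesday.

Wednesday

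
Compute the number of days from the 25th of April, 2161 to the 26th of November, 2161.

215

April 2161: 30 − 25 = 5 days remain.
Then May (31), June (30), July (31), August (31), September (30), October (31): 31 + 30 + 31 + 31 + 30 + 31 = 184 days.
November 1–26, 2161: 26 days.
Total: 5 + 184 + 26 = 215 days.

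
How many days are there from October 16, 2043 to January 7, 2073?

10676

From October 16, 2043 to October 16, 2072: 29 years, of which 8 contain a Feb 29 — 21×365 + 8×366 = 10593 days.
October 2072: 31 − 16 = 15 days remain.
Then November (30), December (31): 30 + 31 = 61 days.
January 1–7, 2073: 7 days.
Residual: 83 days.
Total: 10676 days.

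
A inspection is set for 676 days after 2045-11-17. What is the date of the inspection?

2047-09-24

Count 676 days after November 17, 2045:
Day-of-year of November 17, 2045: 321.
Day-of-year of September 24, 2047: 267.
2045 has 365 days, so 365 − 321 = 44 days remain in 2045.
Full years: 2046: 365. Sum = 365.
Total: 44 + 365 + 267 = 676 days.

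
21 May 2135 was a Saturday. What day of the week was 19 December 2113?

Count forward from the earlier date (December 19, 2113) to the later (May 21, 2135):
Day-of-year of December 19, 2113: 353.
Day-of-year of May 21, 2135: 141.
2113 has 365 days, so 365 − 353 = 12 days remain in 2113.
Full years 2114–2134: 16 common + 5 leap = 16×365 + 5×366 = 7670 days.
Total: 12 + 7670 + 141 = 7823 days.
7823 mod 7 = 4, so 4 days before Saturday is Tuesday.

Tuesday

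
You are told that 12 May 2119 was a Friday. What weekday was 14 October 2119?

Saturday

May 2119: 31 − 12 = 19 days remain.
Then June (30), July (31), August (31), September (30): 30 + 31 + 31 + 30 = 122 days.
October 1–14, 2119: 14 days.
Total: 19 + 122 + 14 = 155 days.
155 mod 7 = 1, so 1 day after Friday is Saturday.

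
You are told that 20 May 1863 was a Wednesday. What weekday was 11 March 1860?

Count forward from the earlier date (March 11, 1860) to the later (May 20, 1863):
March 11, 1860 → March 11, 1861: 365 days.
March 11, 1861 → March 11, 1862: 365 days.
March 11, 1862 → March 11, 1863: 365 days.
March 1863: 31 − 11 = 20 days remain.
Then April (30): 30 days.
May 1–20, 1863: 20 days.
Residual: 70 days.
Total: 1165 days.
1165 mod 7 = 3, so 3 days before Wednesday is Sunday.

Sunday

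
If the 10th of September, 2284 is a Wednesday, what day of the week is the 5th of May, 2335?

Sunday

Day-of-year of September 10, 2284: 254.
Day-of-year of May 5, 2335: 125.
2284 has 366 days, so 366 − 254 = 112 days remain in 2284.
Full years 2285–2334: 39 common + 11 leap = 39×365 + 11×366 = 18261 days.
Total: 112 + 18261 + 125 = 18498 days.
18498 mod 7 = 4, so 4 days after Wednesday is Sunday.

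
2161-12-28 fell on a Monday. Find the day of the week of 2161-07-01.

Count forward from the earlier date (July 1, 2161) to the later (December 28, 2161):
July 2161: 31 − 1 = 30 days remain.
Then August (31), September (30), October (31), November (30): 31 + 30 + 31 + 30 = 122 days.
December 1–28, 2161: 28 days.
Total: 30 + 122 + 28 = 180 days.
180 mod 7 = 5, so 5 days before Monday is Wednesday.

Wednesday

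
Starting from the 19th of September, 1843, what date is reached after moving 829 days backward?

the 12th of June, 1841

Count 829 days before September 19, 1843:
Day-of-year of June 12, 1841: 163.
Day-of-year of September 19, 1843: 262.
1841 has 365 days, so 365 − 163 = 202 days remain in 1841.
Full years: 1842: 365. Sum = 365.
Total: 202 + 365 + 262 = 829 days.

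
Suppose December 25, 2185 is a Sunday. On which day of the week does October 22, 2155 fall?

Count forward from the earlier date (October 22, 2155) to the later (December 25, 2185):
Day-of-year of October 22, 2155: 295.
Day-of-year of December 25, 2185: 359.
2155 has 365 days, so 365 − 295 = 70 days remain in 2155.
Full years 2156–2184: 21 common + 8 leap = 21×365 + 8×366 = 10593 days.
Total: 70 + 10593 + 359 = 11022 days.
11022 mod 7 = 4, so 4 days before Sunday is Wednesday.

Wednesday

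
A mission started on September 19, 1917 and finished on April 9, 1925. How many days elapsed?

Day-of-year of September 19, 1917: 262.
Day-of-year of April 9, 1925: 99.
1917 has 365 days, so 365 − 262 = 103 days remain in 1917.
Full years 1918–1924: 5 common + 2 leap = 5×365 + 2×366 = 2557 days.
Total: 103 + 2557 + 99 = 2759 days.

2759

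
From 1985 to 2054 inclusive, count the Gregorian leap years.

Years divisible by 4: 1988, 1992, …, 2052 — 17 in all.
2000 is divisible by 400, so still leap.
No century exceptions apply. Count: 17.

17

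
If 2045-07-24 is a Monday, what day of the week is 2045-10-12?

July 2045: 31 − 24 = 7 days remain.
Then August (31), September (30): 31 + 30 = 61 days.
October 1–12, 2045: 12 days.
Total: 7 + 61 + 12 = 80 days.
80 mod 7 = 3, so 3 days after Monday is Thursday.

Thursday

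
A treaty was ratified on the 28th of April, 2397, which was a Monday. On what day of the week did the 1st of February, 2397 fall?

Count forward from the earlier date (February 1, 2397) to the later (April 28, 2397):
February 2397: 28 − 1 = 27 days remain (2397 is not a leap year, so February has 28 days).
Then March (31): 31 days.
April 1–28, 2397: 28 days.
Total: 27 + 31 + 28 = 86 days.
86 mod 7 = 2, so 2 days before Monday is Saturday.

Saturday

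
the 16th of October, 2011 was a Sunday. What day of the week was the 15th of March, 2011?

Tuesday

Count forward from the earlier date (March 15, 2011) to the later (October 16, 2011):
March 2011: 31 − 15 = 16 days remain.
Then April (30), May (31), June (30), July (31), August (31), September (30): 30 + 31 + 30 + 31 + 31 + 30 = 183 days.
October 1–16, 2011: 16 days.
Total: 16 + 183 + 16 = 215 days.
215 mod 7 = 5, so 5 days before Sunday is Tuesday.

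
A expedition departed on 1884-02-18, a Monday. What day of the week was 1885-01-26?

Monday

Day-of-year of February 18, 1884: 49.
Day-of-year of January 26, 1885: 26.
1884 has 366 days, so 366 − 49 = 317 days remain in 1884.
Total: 317 + 26 = 343 days.
343 is a multiple of 7, so 1885-01-26 falls on the same weekday: Monday.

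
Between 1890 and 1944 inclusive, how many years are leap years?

13

Years divisible by 4: 1892, 1896, …, 1944 — 14 in all.
Of these, 1900 is divisible by 100 but not 400, so not leap.
Leap years: 14 − 1 = 13.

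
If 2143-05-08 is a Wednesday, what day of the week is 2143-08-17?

May 2143: 31 − 8 = 23 days remain.
Then June (30), July (31): 30 + 31 = 61 days.
August 1–17, 2143: 17 days.
Total: 23 + 61 + 17 = 101 days.
101 mod 7 = 3, so 3 days after Wednesday is Saturday.

Saturday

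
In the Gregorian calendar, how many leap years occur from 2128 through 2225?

24

Years divisible by 4: 2128, 2132, …, 2224 — 25 in all.
Of these, 2200 is divisible by 100 but not 400, so not leap.
Leap years: 25 − 1 = 24.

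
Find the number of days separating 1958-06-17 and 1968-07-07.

3673

From June 17, 1958 to June 17, 1968: 10 years, of which 3 contain a Feb 29 — 7×365 + 3×366 = 3653 days.
June 1968: 30 − 17 = 13 days remain.
July 1–7, 1968: 7 days.
Residual: 20 days.
Total: 3673 days.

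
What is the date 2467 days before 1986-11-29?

1980-02-27

Count 2467 days before November 29, 1986:
February 27, 1980 → February 27, 1981: 366 days (1980 is a leap year).
February 27, 1981 → February 27, 1982: 365 days.
February 27, 1982 → February 27, 1983: 365 days.
February 27, 1983 → February 27, 1984: 365 days.
February 27, 1984 → February 27, 1985: 366 days (1984 is a leap year).
February 27, 1985 → February 27, 1986: 365 days.
February 1986: 28 − 27 = 1 day remains (1986 is not a leap year, so February has 28 days).
Then March (31), April (30), May (31), June (30), July (31), August (31), September (30), October (31): 31 + 30 + 31 + 30 + 31 + 31 + 30 + 31 = 245 days.
November 1–29, 1986: 29 days.
Residual: 275 days.
Total: 2467 days.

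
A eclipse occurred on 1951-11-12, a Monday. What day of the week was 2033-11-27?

Sunday

Day-of-year of November 12, 1951: 316.
Day-of-year of November 27, 2033: 331.
1951 has 365 days, so 365 − 316 = 49 days remain in 1951.
Full years 1952–2032: 60 common + 21 leap = 60×365 + 21×366 = 29586 days.
Total: 49 + 29586 + 331 = 29966 days.
29966 mod 7 = 6, so 6 days after Monday is Sunday.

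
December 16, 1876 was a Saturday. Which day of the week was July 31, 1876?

Count forward from the earlier date (July 31, 1876) to the later (December 16, 1876):
July 1876: 31 − 31 = 0 days remain.
Then August (31), September (30), October (31), November (30): 31 + 30 + 31 + 30 = 122 days.
December 1–16, 1876: 16 days.
Total: 0 + 122 + 16 = 138 days.
138 mod 7 = 5, so 5 days before Saturday is Monday.

Monday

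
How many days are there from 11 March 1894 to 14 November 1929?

Day-of-year of March 11, 1894: 70.
Day-of-year of November 14, 1929: 318.
1894 has 365 days, so 365 − 70 = 295 days remain in 1894.
Full years 1895–1928: 26 common + 8 leap = 26×365 + 8×366 = 12418 days.
Total: 295 + 12418 + 318 = 13031 days.

13031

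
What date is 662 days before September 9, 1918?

November 16, 1916

Count 662 days before September 9, 1918:
November 16, 1916 → November 16, 1917: 365 days.
November 1917: 30 − 16 = 14 days remain.
Then 9 full months totalling 274 days.
September 1–9, 1918: 9 days.
Residual: 297 days.
Total: 662 days.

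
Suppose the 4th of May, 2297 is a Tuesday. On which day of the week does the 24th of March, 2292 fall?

Thursday

Count forward from the earlier date (March 24, 2292) to the later (May 4, 2297):
March 24, 2292 → March 24, 2293: 365 days.
March 24, 2293 → March 24, 2294: 365 days.
March 24, 2294 → March 24, 2295: 365 days.
March 24, 2295 → March 24, 2296: 366 days (2296 is a leap year).
March 24, 2296 → March 24, 2297: 365 days.
March 2297: 31 − 24 = 7 days remain.
Then April (30): 30 days.
May 1–4, 2297: 4 days.
Residual: 41 days.
Total: 1867 days.
1867 mod 7 = 5, so 5 days before Tuesday is Thursday.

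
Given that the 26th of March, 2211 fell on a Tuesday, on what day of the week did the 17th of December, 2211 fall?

Tuesday

March 2211: 31 − 26 = 5 days remain.
Then April (30), May (31), June (30), July (31), August (31), September (30), October (31), November (30): 30 + 31 + 30 + 31 + 31 + 30 + 31 + 30 = 244 days.
December 1–17, 2211: 17 days.
Total: 5 + 244 + 17 = 266 days.
266 is a multiple of 7, so the 17th of December, 2211 falls on the same weekday: Tuesday.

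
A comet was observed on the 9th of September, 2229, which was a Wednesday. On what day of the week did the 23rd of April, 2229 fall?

Thursday

Count forward from the earlier date (April 23, 2229) to the later (September 9, 2229):
April 2229: 30 − 23 = 7 days remain.
Then May (31), June (30), July (31), August (31): 31 + 30 + 31 + 31 = 123 days.
September 1–9, 2229: 9 days.
Total: 7 + 123 + 9 = 139 days.
139 mod 7 = 6, so 6 days before Wednesday is Thursday.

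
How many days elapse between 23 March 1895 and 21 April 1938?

15734

Day-of-year of March 23, 1895: 82.
Day-of-year of April 21, 1938: 111.
1895 has 365 days, so 365 − 82 = 283 days remain in 1895.
Full years 1896–1937: 32 common + 10 leap = 32×365 + 10×366 = 15340 days.
Total: 283 + 15340 + 111 = 15734 days.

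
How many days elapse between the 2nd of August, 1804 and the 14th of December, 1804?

August 1804: 31 − 2 = 29 days remain.
Then September (30), October (31), November (30): 30 + 31 + 30 = 91 days.
December 1–14, 1804: 14 days.
Total: 29 + 91 + 14 = 134 days.

134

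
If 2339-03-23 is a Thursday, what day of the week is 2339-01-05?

Count forward from the earlier date (January 5, 2339) to the later (March 23, 2339):
January 2339: 31 − 5 = 26 days remain.
Then February 2339 (28): 28 days.
March 1–23, 2339: 23 days.
Total: 26 + 28 + 23 = 77 days.
77 is a multiple of 7, so 2339-01-05 falls on the same weekday: Thursday.

Thursday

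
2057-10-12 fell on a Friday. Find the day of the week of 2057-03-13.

Tuesday

Count forward from the earlier date (March 13, 2057) to the later (October 12, 2057):
March 2057: 31 − 13 = 18 days remain.
Then April (30), May (31), June (30), July (31), August (31), September (30): 30 + 31 + 30 + 31 + 31 + 30 = 183 days.
October 1–12, 2057: 12 days.
Total: 18 + 183 + 12 = 213 days.
213 mod 7 = 3, so 3 days before Friday is Tuesday.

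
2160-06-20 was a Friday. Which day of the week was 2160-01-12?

Count forward from the earlier date (January 12, 2160) to the later (June 20, 2160):
January 2160: 31 − 12 = 19 days remain.
Then February 2160 (29), March (31), April (30), May (31): 29 + 31 + 30 + 31 = 121 days.
June 1–20, 2160: 20 days.
Total: 19 + 121 + 20 = 160 days.
160 mod 7 = 6, so 6 days before Friday is Saturday.

Saturday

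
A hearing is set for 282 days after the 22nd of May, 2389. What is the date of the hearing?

the 28th of February, 2390

Count 282 days after May 22, 2389:
Day-of-year of May 22, 2389: 142.
Day-of-year of February 28, 2390: 59.
2389 has 365 days, so 365 − 142 = 223 days remain in 2389.
Total: 223 + 59 = 282 days.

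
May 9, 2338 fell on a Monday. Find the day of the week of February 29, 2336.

Saturday

Count forward from the earlier date (February 29, 2336) to the later (May 9, 2338):
February 2336: 29 − 29 = 0 days remain (2336 is a leap year, so February has 29 days).
Then 26 full months totalling 791 days.
May 1–9, 2338: 9 days.
Residual: 800 days.
Total: 800 days.
800 mod 7 = 2, so 2 days before Monday is Saturday.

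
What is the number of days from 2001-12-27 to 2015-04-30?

From December 27, 2001 to December 27, 2014: 13 years, of which 3 contain a Feb 29 — 10×365 + 3×366 = 4748 days.
December 2014: 31 − 27 = 4 days remain.
Then January (31), February 2015 (28), March (31): 31 + 28 + 31 = 90 days.
April 1–30, 2015: 30 days.
Residual: 124 days.
Total: 4872 days.

4872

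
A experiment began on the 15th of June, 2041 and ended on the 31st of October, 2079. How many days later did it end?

14017

From June 15, 2041 to June 15, 2079: 38 years, of which 9 contain a Feb 29 — 29×365 + 9×366 = 13879 days.
June 2079: 30 − 15 = 15 days remain.
Then July (31), August (31), September (30): 31 + 31 + 30 = 92 days.
October 1–31, 2079: 31 days.
Residual: 138 days.
Total: 14017 days.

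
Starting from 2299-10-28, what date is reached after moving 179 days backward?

2299-05-02

Count 179 days before October 28, 2299:
May 2299: 31 − 2 = 29 days remain.
Then June (30), July (31), August (31), September (30): 30 + 31 + 31 + 30 = 122 days.
October 1–28, 2299: 28 days.
Total: 29 + 122 + 28 = 179 days.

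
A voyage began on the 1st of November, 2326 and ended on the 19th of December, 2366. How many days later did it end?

14658

Day-of-year of November 1, 2326: 305.
Day-of-year of December 19, 2366: 353.
2326 has 365 days, so 365 − 305 = 60 days remain in 2326.
Full years 2327–2365: 29 common + 10 leap = 29×365 + 10×366 = 14245 days.
Total: 60 + 14245 + 353 = 14658 days.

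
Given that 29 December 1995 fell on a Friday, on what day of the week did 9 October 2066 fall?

Day-of-year of December 29, 1995: 363.
Day-of-year of October 9, 2066: 282.
1995 has 365 days, so 365 − 363 = 2 days remain in 1995.
Full years 1996–2065: 52 common + 18 leap = 52×365 + 18×366 = 25568 days.
Total: 2 + 25568 + 282 = 25852 days.
25852 mod 7 = 1, so 1 day after Friday is Saturday.

Saturday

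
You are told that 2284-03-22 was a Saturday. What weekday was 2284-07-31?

March 2284: 31 − 22 = 9 days remain.
Then April (30), May (31), June (30): 30 + 31 + 30 = 91 days.
July 1–31, 2284: 31 days.
Total: 9 + 91 + 31 = 131 days.
131 mod 7 = 5, so 5 days after Saturday is Thursday.

Thursday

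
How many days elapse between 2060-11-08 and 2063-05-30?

November 8, 2060 → November 8, 2061: 365 days.
November 8, 2061 → November 8, 2062: 365 days.
November 2062: 30 − 8 = 22 days remain.
Then December (31), January (31), February 2063 (28), March (31), April (30): 31 + 31 + 28 + 31 + 30 = 151 days.
May 1–30, 2063: 30 days.
Residual: 203 days.
Total: 933 days.

933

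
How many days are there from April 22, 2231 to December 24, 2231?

246

April 2231: 30 − 22 = 8 days remain.
Then May (31), June (30), July (31), August (31), September (30), October (31), November (30): 31 + 30 + 31 + 31 + 30 + 31 + 30 = 214 days.
December 1–24, 2231: 24 days.
Total: 8 + 214 + 24 = 246 days.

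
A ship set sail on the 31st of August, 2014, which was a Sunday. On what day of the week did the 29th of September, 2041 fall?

From August 31, 2014 to August 31, 2041: 27 years, of which 7 contain a Feb 29 — 20×365 + 7×366 = 9862 days.
August 2041: 31 − 31 = 0 days remain.
September 1–29, 2041: 29 days.
Residual: 29 days.
Total: 9891 days.
9891 is a multiple of 7, so the 29th of September, 2041 falls on the same weekday: Sunday.

Sunday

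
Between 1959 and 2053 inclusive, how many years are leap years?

24

Years divisible by 4: 1960, 1964, …, 2052 — 24 in all.
2000 is divisible by 400, so still leap.
No century exceptions apply. Count: 24.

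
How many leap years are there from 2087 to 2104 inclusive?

4

Years divisible by 4 in [2087, 2104]: 2088, 2092, 2096, 2100, 2104.
Of these, 2100 is divisible by 100 but not 400, so not leap.
Leap years: 5 − 1 = 4.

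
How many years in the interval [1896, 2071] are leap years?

43

Years divisible by 4: 1896, 1900, …, 2068 — 44 in all.
Of these, 1900 is divisible by 100 but not 400, so not leap.
2000 is divisible by 400, so still leap.
Leap years: 44 − 1 = 43.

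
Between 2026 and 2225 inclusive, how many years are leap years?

48

Years divisible by 4: 2028, 2032, …, 2224 — 50 in all.
Of these, 2100, 2200 are divisible by 100 but not 400, so not leap.
Leap years: 50 − 2 = 48.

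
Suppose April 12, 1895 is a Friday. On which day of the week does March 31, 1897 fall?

Wednesday

April 1895: 30 − 12 = 18 days remain.
Then 22 full months totalling 670 days.
March 1–31, 1897: 31 days.
Total: 18 + 670 + 31 = 719 days.
719 mod 7 = 5, so 5 days after Friday is Wednesday.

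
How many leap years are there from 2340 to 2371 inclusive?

8

Years divisible by 4 in [2340, 2371]: 2340, 2344, 2348, 2352, 2356, 2360, 2364, 2368.
No century exceptions apply. Count: 8.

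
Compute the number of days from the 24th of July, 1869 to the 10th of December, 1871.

869

Day-of-year of July 24, 1869: 205.
Day-of-year of December 10, 1871: 344.
1869 has 365 days, so 365 − 205 = 160 days remain in 1869.
Full years: 1870: 365. Sum = 365.
Total: 160 + 365 + 344 = 869 days.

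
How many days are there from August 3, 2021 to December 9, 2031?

3780

From August 3, 2021 to August 3, 2031: 10 years, of which 2 contain a Feb 29 — 8×365 + 2×366 = 3652 days.
August 2031: 31 − 3 = 28 days remain.
Then September (30), October (31), November (30): 30 + 31 + 30 = 91 days.
December 1–9, 2031: 9 days.
Residual: 128 days.
Total: 3780 days.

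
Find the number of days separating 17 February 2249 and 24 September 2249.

219

February 2249: 28 − 17 = 11 days remain (2249 is not a leap year, so February has 28 days).
Then March (31), April (30), May (31), June (30), July (31), August (31): 31 + 30 + 31 + 30 + 31 + 31 = 184 days.
September 1–24, 2249: 24 days.
Total: 11 + 184 + 24 = 219 days.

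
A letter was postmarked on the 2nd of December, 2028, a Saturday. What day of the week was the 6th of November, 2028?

Monday

Count forward from the earlier date (November 6, 2028) to the later (December 2, 2028):
November 2028: 30 − 6 = 24 days remain.
December 1–2, 2028: 2 days.
Total: 24 + 2 = 26 days.
26 mod 7 = 5, so 5 days before Saturday is Monday.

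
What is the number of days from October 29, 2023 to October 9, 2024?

Day-of-year of October 29, 2023: 302.
Day-of-year of October 9, 2024: 283.
2023 has 365 days, so 365 − 302 = 63 days remain in 2023.
Total: 63 + 283 = 346 days.

346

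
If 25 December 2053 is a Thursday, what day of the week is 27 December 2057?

Day-of-year of December 25, 2053: 359.
Day-of-year of December 27, 2057: 361.
2053 has 365 days, so 365 − 359 = 6 days remain in 2053.
Full years: 2054: 365; 2055: 365; 2056: 366. Sum = 1096.
Total: 6 + 1096 + 361 = 1463 days.
1463 is a multiple of 7, so 27 December 2057 falls on the same weekday: Thursday.

Thursday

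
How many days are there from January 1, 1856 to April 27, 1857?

Day-of-year of January 1, 1856: 1.
Day-of-year of April 27, 1857: 117.
1856 has 366 days, so 366 − 1 = 365 days remain in 1856.
Total: 365 + 117 = 482 days.

482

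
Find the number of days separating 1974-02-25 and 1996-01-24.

8003

From February 25, 1974 to February 25, 1995: 21 years, of which 5 contain a Feb 29 — 16×365 + 5×366 = 7670 days.
February 1995: 28 − 25 = 3 days remain (1995 is not a leap year, so February has 28 days).
Then 10 full months totalling 306 days.
January 1–24, 1996: 24 days.
Residual: 333 days.
Total: 8003 days.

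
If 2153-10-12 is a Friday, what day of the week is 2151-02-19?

Count forward from the earlier date (February 19, 2151) to the later (October 12, 2153):
February 19, 2151 → February 19, 2152: 365 days.
February 19, 2152 → February 19, 2153: 366 days (2152 is a leap year).
February 2153: 28 − 19 = 9 days remain (2153 is not a leap year, so February has 28 days).
Then March (31), April (30), May (31), June (30), July (31), August (31), September (30): 31 + 30 + 31 + 30 + 31 + 31 + 30 = 214 days.
October 1–12, 2153: 12 days.
Residual: 235 days.
Total: 966 days.
966 is a multiple of 7, so 2151-02-19 falls on the same weekday: Friday.

Friday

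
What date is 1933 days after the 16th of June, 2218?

the 1st of October, 2223

Count 1933 days after June 16, 2218:
Day-of-year of June 16, 2218: 167.
Day-of-year of October 1, 2223: 274.
2218 has 365 days, so 365 − 167 = 198 days remain in 2218.
Full years: 2219: 365; 2220: 366; 2221: 365; 2222: 365. Sum = 1461.
Total: 198 + 1461 + 274 = 1933 days.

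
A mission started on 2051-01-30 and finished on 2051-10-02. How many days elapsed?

January 2051: 31 − 30 = 1 day remains.
Then February 2051 (28), March (31), April (30), May (31), June (30), July (31), August (31), September (30): 28 + 31 + 30 + 31 + 30 + 31 + 31 + 30 = 242 days.
October 1–2, 2051: 2 days.
Total: 1 + 242 + 2 = 245 days.

245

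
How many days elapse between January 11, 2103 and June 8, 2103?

January 2103: 31 − 11 = 20 days remain.
Then February 2103 (28), March (31), April (30), May (31): 28 + 31 + 30 + 31 = 120 days.
June 1–8, 2103: 8 days.
Total: 20 + 120 + 8 = 148 days.

148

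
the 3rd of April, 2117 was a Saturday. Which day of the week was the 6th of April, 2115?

Count forward from the earlier date (April 6, 2115) to the later (April 3, 2117):
April 2115: 30 − 6 = 24 days remain.
Then 23 full months totalling 701 days.
April 1–3, 2117: 3 days.
Total: 24 + 701 + 3 = 728 days.
728 is a multiple of 7, so the 6th of April, 2115 falls on the same weekday: Saturday.

Saturday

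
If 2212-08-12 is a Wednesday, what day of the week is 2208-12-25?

Sunday

Count forward from the earlier date (December 25, 2208) to the later (August 12, 2212):
December 25, 2208 → December 25, 2209: 365 days.
December 25, 2209 → December 25, 2210: 365 days.
December 25, 2210 → December 25, 2211: 365 days.
December 2211: 31 − 25 = 6 days remain.
Then January (31), February 2212 (29), March (31), April (30), May (31), June (30), July (31): 31 + 29 + 31 + 30 + 31 + 30 + 31 = 213 days.
August 1–12, 2212: 12 days.
Residual: 231 days.
Total: 1326 days.
1326 mod 7 = 3, so 3 days before Wednesday is Sunday.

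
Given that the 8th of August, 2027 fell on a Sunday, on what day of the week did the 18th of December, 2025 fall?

Thursday

Count forward from the earlier date (December 18, 2025) to the later (August 8, 2027):
December 18, 2025 → December 18, 2026: 365 days.
December 2026: 31 − 18 = 13 days remain.
Then January (31), February 2027 (28), March (31), April (30), May (31), June (30), July (31): 31 + 28 + 31 + 30 + 31 + 30 + 31 = 212 days.
August 1–8, 2027: 8 days.
Residual: 233 days.
Total: 598 days.
598 mod 7 = 3, so 3 days before Sunday is Thursday.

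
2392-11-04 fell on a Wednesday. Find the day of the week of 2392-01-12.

Count forward from the earlier date (January 12, 2392) to the later (November 4, 2392):
January 2392: 31 − 12 = 19 days remain.
Then 9 full months totalling 274 days.
November 1–4, 2392: 4 days.
Total: 19 + 274 + 4 = 297 days.
297 mod 7 = 3, so 3 days before Wednesday is Sunday.

Sunday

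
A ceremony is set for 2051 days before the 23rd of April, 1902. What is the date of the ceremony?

the 9th of September, 1896

Count 2051 days before April 23, 1902:
Day-of-year of September 9, 1896: 253.
Day-of-year of April 23, 1902: 113.
1896 has 366 days, so 366 − 253 = 113 days remain in 1896.
Full years: 1897: 365; 1898: 365; 1899: 365; 1900: 365; 1901: 365. Sum = 1825.
Total: 113 + 1825 + 113 = 2051 days.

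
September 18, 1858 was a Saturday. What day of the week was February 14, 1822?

Count forward from the earlier date (February 14, 1822) to the later (September 18, 1858):
Day-of-year of February 14, 1822: 45.
Day-of-year of September 18, 1858: 261.
1822 has 365 days, so 365 − 45 = 320 days remain in 1822.
Full years 1823–1857: 26 common + 9 leap = 26×365 + 9×366 = 12784 days.
Total: 320 + 12784 + 261 = 13365 days.
13365 mod 7 = 2, so 2 days before Saturday is Thursday.

Thursday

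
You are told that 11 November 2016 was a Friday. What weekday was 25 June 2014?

Wednesday

Count forward from the earlier date (June 25, 2014) to the later (November 11, 2016):
June 25, 2014 → June 25, 2015: 365 days.
June 25, 2015 → June 25, 2016: 366 days (2016 is a leap year).
June 2016: 30 − 25 = 5 days remain.
Then July (31), August (31), September (30), October (31): 31 + 31 + 30 + 31 = 123 days.
November 1–11, 2016: 11 days.
Residual: 139 days.
Total: 870 days.
870 mod 7 = 2, so 2 days before Friday is Wednesday.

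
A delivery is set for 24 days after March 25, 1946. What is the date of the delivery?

April 18, 1946

Count 24 days after March 25, 1946:
March 1946: 31 − 25 = 6 days remain.
April 1–18, 1946: 18 days.
Total: 6 + 18 = 24 days.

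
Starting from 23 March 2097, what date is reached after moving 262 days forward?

10 December 2097

Count 262 days after March 23, 2097:
March 2097: 31 − 23 = 8 days remain.
Then April (30), May (31), June (30), July (31), August (31), September (30), October (31), November (30): 30 + 31 + 30 + 31 + 31 + 30 + 31 + 30 = 244 days.
December 1–10, 2097: 10 days.
Total: 8 + 244 + 10 = 262 days.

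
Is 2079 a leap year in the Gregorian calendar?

No

2079 is not a leap year.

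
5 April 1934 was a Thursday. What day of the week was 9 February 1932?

Count forward from the earlier date (February 9, 1932) to the later (April 5, 1934):
February 9, 1932 → February 9, 1933: 366 days (1932 is a leap year).
February 9, 1933 → February 9, 1934: 365 days.
February 1934: 28 − 9 = 19 days remain (1934 is not a leap year, so February has 28 days).
Then March (31): 31 days.
April 1–5, 1934: 5 days.
Residual: 55 days.
Total: 786 days.
786 mod 7 = 2, so 2 days before Thursday is Tuesday.

Tuesday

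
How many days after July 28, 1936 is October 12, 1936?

76

July 1936: 31 − 28 = 3 days remain.
Then August (31), September (30): 31 + 30 = 61 days.
October 1–12, 1936: 12 days.
Total: 3 + 61 + 12 = 76 days.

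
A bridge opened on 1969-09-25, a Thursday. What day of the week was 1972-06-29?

Thursday

Day-of-year of September 25, 1969: 268.
Day-of-year of June 29, 1972: 181.
1969 has 365 days, so 365 − 268 = 97 days remain in 1969.
Full years: 1970: 365; 1971: 365. Sum = 730.
Total: 97 + 730 + 181 = 1008 days.
1008 is a multiple of 7, so 1972-06-29 falls on the same weekday: Thursday.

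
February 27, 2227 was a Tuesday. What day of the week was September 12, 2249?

From February 27, 2227 to February 27, 2249: 22 years, of which 6 contain a Feb 29 — 16×365 + 6×366 = 8036 days.
February 2249: 28 − 27 = 1 day remains (2249 is not a leap year, so February has 28 days).
Then March (31), April (30), May (31), June (30), July (31), August (31): 31 + 30 + 31 + 30 + 31 + 31 = 184 days.
September 1–12, 2249: 12 days.
Residual: 197 days.
Total: 8233 days.
8233 mod 7 = 1, so 1 day after Tuesday is Wednesday.

Wednesday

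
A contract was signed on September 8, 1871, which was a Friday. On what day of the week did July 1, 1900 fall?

Day-of-year of September 8, 1871: 251.
Day-of-year of July 1, 1900: 182.
1871 has 365 days, so 365 − 251 = 114 days remain in 1871.
Full years 1872–1899: 21 common + 7 leap = 21×365 + 7×366 = 10227 days.
Total: 114 + 10227 + 182 = 10523 days.
10523 mod 7 = 2, so 2 days after Friday is Sunday.

Sunday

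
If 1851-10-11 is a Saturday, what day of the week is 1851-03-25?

Count forward from the earlier date (March 25, 1851) to the later (October 11, 1851):
March 1851: 31 − 25 = 6 days remain.
Then April (30), May (31), June (30), July (31), August (31), September (30): 30 + 31 + 30 + 31 + 31 + 30 = 183 days.
October 1–11, 1851: 11 days.
Total: 6 + 183 + 11 = 200 days.
200 mod 7 = 4, so 4 days before Saturday is Tuesday.

Tuesday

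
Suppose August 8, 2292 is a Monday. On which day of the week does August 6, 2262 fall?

Wednesday

Count forward from the earlier date (August 6, 2262) to the later (August 8, 2292):
Day-of-year of August 6, 2262: 218.
Day-of-year of August 8, 2292: 221.
2262 has 365 days, so 365 − 218 = 147 days remain in 2262.
Full years 2263–2291: 22 common + 7 leap = 22×365 + 7×366 = 10592 days.
Total: 147 + 10592 + 221 = 10960 days.
10960 mod 7 = 5, so 5 days before Monday is Wednesday.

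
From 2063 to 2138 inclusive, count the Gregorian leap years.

Years divisible by 4: 2064, 2068, …, 2136 — 19 in all.
Of these, 2100 is divisible by 100 but not 400, so not leap.
Leap years: 19 − 1 = 18.

18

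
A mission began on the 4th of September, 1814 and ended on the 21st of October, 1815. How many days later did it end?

412

Day-of-year of September 4, 1814: 247.
Day-of-year of October 21, 1815: 294.
1814 has 365 days, so 365 − 247 = 118 days remain in 1814.
Total: 118 + 294 = 412 days.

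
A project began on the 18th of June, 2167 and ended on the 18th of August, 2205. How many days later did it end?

Day-of-year of June 18, 2167: 169.
Day-of-year of August 18, 2205: 230.
2167 has 365 days, so 365 − 169 = 196 days remain in 2167.
Full years 2168–2204: 28 common + 9 leap = 28×365 + 9×366 = 13514 days.
Total: 196 + 13514 + 230 = 13940 days.

13940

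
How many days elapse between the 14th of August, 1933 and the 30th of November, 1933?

August 1933: 31 − 14 = 17 days remain.
Then September (30), October (31): 30 + 31 = 61 days.
November 1–30, 1933: 30 days.
Total: 17 + 61 + 30 = 108 days.

108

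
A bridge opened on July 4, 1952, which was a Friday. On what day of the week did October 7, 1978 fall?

Day-of-year of July 4, 1952: 186.
Day-of-year of October 7, 1978: 280.
1952 has 366 days, so 366 − 186 = 180 days remain in 1952.
Full years 1953–1977: 19 common + 6 leap = 19×365 + 6×366 = 9131 days.
Total: 180 + 9131 + 280 = 9591 days.
9591 mod 7 = 1, so 1 day after Friday is Saturday.

Saturday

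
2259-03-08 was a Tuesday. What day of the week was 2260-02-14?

Tuesday

Day-of-year of March 8, 2259: 67.
Day-of-year of February 14, 2260: 45.
2259 has 365 days, so 365 − 67 = 298 days remain in 2259.
Total: 298 + 45 = 343 days.
343 is a multiple of 7, so 2260-02-14 falls on the same weekday: Tuesday.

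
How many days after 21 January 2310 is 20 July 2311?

January 2310: 31 − 21 = 10 days remain.
Then 17 full months totalling 515 days.
July 1–20, 2311: 20 days.
Total: 10 + 515 + 20 = 545 days.

545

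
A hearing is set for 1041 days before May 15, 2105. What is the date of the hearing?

July 9, 2102

Count 1041 days before May 15, 2105:
Day-of-year of July 9, 2102: 190.
Day-of-year of May 15, 2105: 135.
2102 has 365 days, so 365 − 190 = 175 days remain in 2102.
Full years: 2103: 365; 2104: 366. Sum = 731.
Total: 175 + 731 + 135 = 1041 days.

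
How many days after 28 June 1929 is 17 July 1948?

Day-of-year of June 28, 1929: 179.
Day-of-year of July 17, 1948: 199.
1929 has 365 days, so 365 − 179 = 186 days remain in 1929.
Full years 1930–1947: 14 common + 4 leap = 14×365 + 4×366 = 6574 days.
Total: 186 + 6574 + 199 = 6959 days.

6959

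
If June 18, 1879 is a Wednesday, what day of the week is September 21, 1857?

Monday

Count forward from the earlier date (September 21, 1857) to the later (June 18, 1879):
From September 21, 1857 to September 21, 1878: 21 years, of which 5 contain a Feb 29 — 16×365 + 5×366 = 7670 days.
September 1878: 30 − 21 = 9 days remain.
Then October (31), November (30), December (31), January (31), February 1879 (28), March (31), April (30), May (31): 31 + 30 + 31 + 31 + 28 + 31 + 30 + 31 = 243 days.
June 1–18, 1879: 18 days.
Residual: 270 days.
Total: 7940 days.
7940 mod 7 = 2, so 2 days before Wednesday is Monday.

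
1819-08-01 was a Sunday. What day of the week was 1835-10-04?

From August 1, 1819 to August 1, 1835: 16 years, of which 4 contain a Feb 29 — 12×365 + 4×366 = 5844 days.
August 1835: 31 − 1 = 30 days remain.
Then September (30): 30 days.
October 1–4, 1835: 4 days.
Residual: 64 days.
Total: 5908 days.
5908 is a multiple of 7, so 1835-10-04 falls on the same weekday: Sunday.

Sunday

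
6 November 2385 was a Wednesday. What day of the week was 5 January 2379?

Count forward from the earlier date (January 5, 2379) to the later (November 6, 2385):
Day-of-year of January 5, 2379: 5.
Day-of-year of November 6, 2385: 310.
2379 has 365 days, so 365 − 5 = 360 days remain in 2379.
Full years: 2380: 366; 2381: 365; 2382: 365; 2383: 365; 2384: 366. Sum = 1827.
Total: 360 + 1827 + 310 = 2497 days.
2497 mod 7 = 5, so 5 days before Wednesday is Friday.

Friday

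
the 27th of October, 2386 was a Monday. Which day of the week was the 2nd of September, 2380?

Count forward from the earlier date (September 2, 2380) to the later (October 27, 2386):
Day-of-year of September 2, 2380: 246.
Day-of-year of October 27, 2386: 300.
2380 has 366 days, so 366 − 246 = 120 days remain in 2380.
Full years: 2381: 365; 2382: 365; 2383: 365; 2384: 366; 2385: 365. Sum = 1826.
Total: 120 + 1826 + 300 = 2246 days.
2246 mod 7 = 6, so 6 days before Monday is Tuesday.

Tuesday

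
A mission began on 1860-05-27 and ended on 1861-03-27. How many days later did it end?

May 1860: 31 − 27 = 4 days remain.
Then 9 full months totalling 273 days.
March 1–27, 1861: 27 days.
Residual: 304 days.
Total: 304 days.

304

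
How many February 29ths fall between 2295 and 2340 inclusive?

11

Years divisible by 4 in [2295, 2340]: 2296, 2300, 2304, 2308, 2312, 2316, 2320, 2324, 2328, 2332, 2336, 2340.
Of these, 2300 is divisible by 100 but not 400, so not leap.
Leap years: 12 − 1 = 11.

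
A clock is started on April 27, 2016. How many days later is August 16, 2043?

From April 27, 2016 to April 27, 2043: 27 years, of which 6 contain a Feb 29 — 21×365 + 6×366 = 9861 days.
April 2043: 30 − 27 = 3 days remain.
Then May (31), June (30), July (31): 31 + 30 + 31 = 92 days.
August 1–16, 2043: 16 days.
Residual: 111 days.
Total: 9972 days.

9972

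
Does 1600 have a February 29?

Yes

1600 is a leap year (divisible by 400).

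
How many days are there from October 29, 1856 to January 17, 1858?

Day-of-year of October 29, 1856: 303.
Day-of-year of January 17, 1858: 17.
1856 has 366 days, so 366 − 303 = 63 days remain in 1856.
Full years: 1857: 365. Sum = 365.
Total: 63 + 365 + 17 = 445 days.

445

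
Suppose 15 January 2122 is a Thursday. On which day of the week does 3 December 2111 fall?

Count forward from the earlier date (December 3, 2111) to the later (January 15, 2122):
Day-of-year of December 3, 2111: 337.
Day-of-year of January 15, 2122: 15.
2111 has 365 days, so 365 − 337 = 28 days remain in 2111.
Full years 2112–2121: 7 common + 3 leap = 7×365 + 3×366 = 3653 days.
Total: 28 + 3653 + 15 = 3696 days.
3696 is a multiple of 7, so 3 December 2111 falls on the same weekday: Thursday.

Thursday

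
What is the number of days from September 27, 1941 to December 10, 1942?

Day-of-year of September 27, 1941: 270.
Day-of-year of December 10, 1942: 344.
1941 has 365 days, so 365 − 270 = 95 days remain in 1941.
Total: 95 + 344 = 439 days.

439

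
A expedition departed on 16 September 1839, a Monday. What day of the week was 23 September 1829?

Wednesday

Count forward from the earlier date (September 23, 1829) to the later (September 16, 1839):
Day-of-year of September 23, 1829: 266.
Day-of-year of September 16, 1839: 259.
1829 has 365 days, so 365 − 266 = 99 days remain in 1829.
Full years 1830–1838: 7 common + 2 leap = 7×365 + 2×366 = 3287 days.
Total: 99 + 3287 + 259 = 3645 days.
3645 mod 7 = 5, so 5 days before Monday is Wednesday.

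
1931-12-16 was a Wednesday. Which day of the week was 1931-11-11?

Wednesday

Count forward from the earlier date (November 11, 1931) to the later (December 16, 1931):
November 1931: 30 − 11 = 19 days remain.
December 1–16, 1931: 16 days.
Total: 19 + 16 = 35 days.
35 is a multiple of 7, so 1931-11-11 falls on the same weekday: Wednesday.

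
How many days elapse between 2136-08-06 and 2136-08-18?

12

Within August 2136: 18 − 6 = 12 days.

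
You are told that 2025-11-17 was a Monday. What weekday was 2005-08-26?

Count forward from the earlier date (August 26, 2005) to the later (November 17, 2025):
From August 26, 2005 to August 26, 2025: 20 years, of which 5 contain a Feb 29 — 15×365 + 5×366 = 7305 days.
August 2025: 31 − 26 = 5 days remain.
Then September (30), October (31): 30 + 31 = 61 days.
November 1–17, 2025: 17 days.
Residual: 83 days.
Total: 7388 days.
7388 mod 7 = 3, so 3 days before Monday is Friday.

Friday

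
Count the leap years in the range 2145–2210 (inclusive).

Years divisible by 4: 2148, 2152, …, 2208 — 16 in all.
Of these, 2200 is divisible by 100 but not 400, so not leap.
Leap years: 16 − 1 = 15.

15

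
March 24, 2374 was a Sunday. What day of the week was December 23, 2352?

Tuesday

Count forward from the earlier date (December 23, 2352) to the later (March 24, 2374):
From December 23, 2352 to December 23, 2373: 21 years, of which 5 contain a Feb 29 — 16×365 + 5×366 = 7670 days.
December 2373: 31 − 23 = 8 days remain.
Then January (31), February 2374 (28): 31 + 28 = 59 days.
March 1–24, 2374: 24 days.
Residual: 91 days.
Total: 7761 days.
7761 mod 7 = 5, so 5 days before Sunday is Tuesday.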